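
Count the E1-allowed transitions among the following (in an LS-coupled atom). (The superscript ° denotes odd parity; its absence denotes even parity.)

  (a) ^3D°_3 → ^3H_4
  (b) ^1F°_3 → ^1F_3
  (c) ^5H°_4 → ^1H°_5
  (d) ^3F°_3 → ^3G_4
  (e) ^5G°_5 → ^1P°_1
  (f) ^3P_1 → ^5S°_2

(a) forbidden (ΔL fails)
(b) allowed
(c) forbidden (parity, ΔS fail)
(d) allowed
(e) forbidden (parity, ΔS, ΔL, ΔJ fail)
(f) forbidden (ΔS fails)
Total allowed: 2 of 6.

2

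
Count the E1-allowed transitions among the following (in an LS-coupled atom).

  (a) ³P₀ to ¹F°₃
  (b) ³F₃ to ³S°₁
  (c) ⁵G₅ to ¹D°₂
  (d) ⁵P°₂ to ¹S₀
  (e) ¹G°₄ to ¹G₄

1

(a) forbidden (ΔS, ΔL, ΔJ fail)
(b) forbidden (ΔL, ΔJ fail)
(c) forbidden (ΔS, ΔL, ΔJ fail)
(d) forbidden (ΔS, ΔJ fail)
(e) allowed
Total allowed: 1 of 5.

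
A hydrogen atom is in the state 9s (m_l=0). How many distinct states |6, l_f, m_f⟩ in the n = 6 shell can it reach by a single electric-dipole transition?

E1 requires Δl = ±1, so l_f ∈ {-1, 1}; with 0 ≤ l_f ≤ n_f−1 = 5, the allowed l_f values are {1}.
For l_f = 1: m_f ∈ {m_i−1, m_i, m_i+1} ∩ [−1, 1] = {-1, 0, 1} → 3 states.
Total: 3.

3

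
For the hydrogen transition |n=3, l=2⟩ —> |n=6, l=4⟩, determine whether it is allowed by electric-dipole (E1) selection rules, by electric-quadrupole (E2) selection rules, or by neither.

E2

Δl = 4 − 2 = +2; l_i + l_f = 6.
E1 (Δl = ±1): not satisfied.
E2 (Δl = 0,±2, l_i+l_f ≥ 2): satisfied.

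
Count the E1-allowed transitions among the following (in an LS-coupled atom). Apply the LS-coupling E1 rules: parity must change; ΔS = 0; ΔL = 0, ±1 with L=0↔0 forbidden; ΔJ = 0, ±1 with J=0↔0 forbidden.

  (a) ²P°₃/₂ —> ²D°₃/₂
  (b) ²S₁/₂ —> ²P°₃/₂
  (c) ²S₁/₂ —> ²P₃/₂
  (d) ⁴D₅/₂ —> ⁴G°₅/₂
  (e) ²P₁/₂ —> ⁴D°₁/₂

(a) forbidden (parity fails)
(b) allowed
(c) forbidden (parity fails)
(d) forbidden (ΔL fails)
(e) forbidden (ΔS fails)
Total allowed: 1 of 5.

1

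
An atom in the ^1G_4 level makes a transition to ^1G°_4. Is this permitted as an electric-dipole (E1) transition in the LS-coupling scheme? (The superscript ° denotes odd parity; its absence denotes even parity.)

ΔJ = 0, ±1 (not J=0↔0): J: 4 → 4, ΔJ = +0 — ok.
ΔS = 0: S: 0 → 0 — ok.
Parity must change: even → odd — ok.
ΔL = 0, ±1 (not L=0↔0): L: 4 → 4, ΔL = +0 — ok.
All four E1 rules are satisfied.

allowed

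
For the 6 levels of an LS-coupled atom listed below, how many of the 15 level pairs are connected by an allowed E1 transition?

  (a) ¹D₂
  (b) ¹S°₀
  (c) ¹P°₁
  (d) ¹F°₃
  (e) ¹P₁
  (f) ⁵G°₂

4

(a)–(b): forbidden (ΔL, ΔJ).
(a)–(c): allowed.
(a)–(d): allowed.
(a)–(e): forbidden (parity).
(a)–(f): forbidden (ΔS, ΔL).
(b)–(c): forbidden (parity).
(b)–(d): forbidden (parity, ΔL, ΔJ).
(b)–(e): allowed.
(b)–(f): forbidden (parity, ΔS, ΔL, ΔJ).
(c)–(d): forbidden (parity, ΔL, ΔJ).
(c)–(e): allowed.
(c)–(f): forbidden (parity, ΔS, ΔL).
(d)–(e): forbidden (ΔL, ΔJ).
(d)–(f): forbidden (parity, ΔS).
(e)–(f): forbidden (ΔS, ΔL).
Allowed pairs: 4 of 15.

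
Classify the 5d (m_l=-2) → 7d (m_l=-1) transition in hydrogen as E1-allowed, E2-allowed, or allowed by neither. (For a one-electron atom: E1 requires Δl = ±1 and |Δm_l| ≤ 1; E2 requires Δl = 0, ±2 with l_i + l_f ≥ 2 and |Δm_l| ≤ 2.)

Δl = 2 − 2 = +0; l_i + l_f = 4.
Δm_l = +1.
E1 (Δl = ±1, |Δm_l| ≤ 1): not satisfied.
E2 (Δl = 0,±2, l_i+l_f ≥ 2, |Δm_l| ≤ 2): satisfied.

E2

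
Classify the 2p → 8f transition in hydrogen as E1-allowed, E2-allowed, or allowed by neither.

E2

Δl = 3 − 1 = +2; l_i + l_f = 4.
E1 (Δl = ±1): not satisfied.
E2 (Δl = 0,±2, l_i+l_f ≥ 2): satisfied.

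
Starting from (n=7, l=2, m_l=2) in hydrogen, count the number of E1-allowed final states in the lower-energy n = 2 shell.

E1 requires Δl = ±1, so l_f ∈ {1, 3}; with 0 ≤ l_f ≤ n_f−1 = 1, the allowed l_f values are {1}.
For l_f = 1: m_f ∈ {m_i−1, m_i, m_i+1} ∩ [−1, 1] = {1} → 1 state.
Total: 1.

1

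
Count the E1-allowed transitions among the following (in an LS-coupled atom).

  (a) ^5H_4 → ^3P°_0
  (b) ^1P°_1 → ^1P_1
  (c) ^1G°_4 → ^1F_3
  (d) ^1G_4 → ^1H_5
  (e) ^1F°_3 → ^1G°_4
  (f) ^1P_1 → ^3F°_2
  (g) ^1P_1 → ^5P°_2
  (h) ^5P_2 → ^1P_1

(a) forbidden (ΔS, ΔL, ΔJ fail)
(b) allowed
(c) allowed
(d) forbidden (parity fails)
(e) forbidden (parity fails)
(f) forbidden (ΔS, ΔL fail)
(g) forbidden (ΔS fails)
(h) forbidden (parity, ΔS fail)
Total allowed: 2 of 8.

2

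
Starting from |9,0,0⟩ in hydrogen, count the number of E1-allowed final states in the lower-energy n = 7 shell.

E1 requires Δl = ±1, so l_f ∈ {-1, 1}; with 0 ≤ l_f ≤ n_f−1 = 6, the allowed l_f values are {1}.
For l_f = 1: m_f ∈ {m_i−1, m_i, m_i+1} ∩ [−1, 1] = {-1, 0, 1} → 3 states.
Total: 3.

3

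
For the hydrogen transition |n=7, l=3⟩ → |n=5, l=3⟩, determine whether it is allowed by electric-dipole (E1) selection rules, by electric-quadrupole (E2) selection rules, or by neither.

Δl = 3 − 3 = +0; l_i + l_f = 6.
E1 (Δl = ±1): not satisfied.
E2 (Δl = 0,±2, l_i+l_f ≥ 2): satisfied.

E2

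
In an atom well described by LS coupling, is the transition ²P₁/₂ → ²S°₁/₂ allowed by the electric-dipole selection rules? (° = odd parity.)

Initial level: S=1/2, L=1, J=1/2, parity even. Final level: S=1/2, L=0, J=1/2, parity odd.
Parity must change: even → odd — ok.
ΔS = 0: S: 1/2 → 1/2 — ok.
ΔL = 0, ±1 (not L=0↔0): L: 1 → 0, ΔL = -1 — ok.
ΔJ = 0, ±1 (not J=0↔0): J: 1/2 → 1/2, ΔJ = +0 — ok.
All four E1 rules are satisfied.

allowed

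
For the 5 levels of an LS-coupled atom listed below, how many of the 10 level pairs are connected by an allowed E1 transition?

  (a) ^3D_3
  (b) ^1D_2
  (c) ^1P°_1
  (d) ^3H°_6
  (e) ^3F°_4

(a)–(b): forbidden (parity, ΔS).
(a)–(c): forbidden (ΔS, ΔJ).
(a)–(d): forbidden (ΔL, ΔJ).
(a)–(e): allowed.
(b)–(c): allowed.
(b)–(d): forbidden (ΔS, ΔL, ΔJ).
(b)–(e): forbidden (ΔS, ΔJ).
(c)–(d): forbidden (parity, ΔS, ΔL, ΔJ).
(c)–(e): forbidden (parity, ΔS, ΔL, ΔJ).
(d)–(e): forbidden (parity, ΔL, ΔJ).
Allowed pairs: 2 of 10.

2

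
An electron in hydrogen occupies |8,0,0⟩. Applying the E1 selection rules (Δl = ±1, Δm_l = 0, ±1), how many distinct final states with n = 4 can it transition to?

3

E1 requires Δl = ±1, so l_f ∈ {-1, 1}; with 0 ≤ l_f ≤ n_f−1 = 3, the allowed l_f values are {1}.
For l_f = 1: m_f ∈ {m_i−1, m_i, m_i+1} ∩ [−1, 1] = {-1, 0, 1} → 3 states.
Total: 3.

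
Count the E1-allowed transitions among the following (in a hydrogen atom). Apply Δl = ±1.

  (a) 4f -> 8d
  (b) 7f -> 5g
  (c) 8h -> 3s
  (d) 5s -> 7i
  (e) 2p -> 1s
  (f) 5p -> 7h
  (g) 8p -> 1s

(a) allowed
(b) allowed
(c) forbidden — Δl = -5 (E1 requires Δl = ±1)
(d) forbidden — Δl = +6 (E1 requires Δl = ±1)
(e) allowed
(f) forbidden — Δl = +4 (E1 requires Δl = ±1)
(g) allowed
Total allowed: 4 of 7.

4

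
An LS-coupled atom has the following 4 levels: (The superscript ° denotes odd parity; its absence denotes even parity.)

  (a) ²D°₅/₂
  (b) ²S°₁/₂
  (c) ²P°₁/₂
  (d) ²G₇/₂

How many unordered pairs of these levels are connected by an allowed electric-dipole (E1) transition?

0

(a)–(b): forbidden (parity, ΔL, ΔJ).
(a)–(c): forbidden (parity, ΔJ).
(a)–(d): forbidden (ΔL).
(b)–(c): forbidden (parity).
(b)–(d): forbidden (ΔL, ΔJ).
(c)–(d): forbidden (ΔL, ΔJ).
Allowed pairs: 0 of 6.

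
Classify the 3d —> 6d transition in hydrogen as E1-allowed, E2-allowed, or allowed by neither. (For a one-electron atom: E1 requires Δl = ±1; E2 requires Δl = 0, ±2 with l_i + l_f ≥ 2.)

E2

Δl = 2 − 2 = +0; l_i + l_f = 4.
E1 (Δl = ±1): not satisfied.
E2 (Δl = 0,±2, l_i+l_f ≥ 2): satisfied.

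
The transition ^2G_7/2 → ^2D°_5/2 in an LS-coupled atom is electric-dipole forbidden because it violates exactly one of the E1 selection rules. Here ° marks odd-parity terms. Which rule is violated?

Parity must change: even → odd — ok.
ΔS = 0: S: 1/2 → 1/2 — ok.
ΔL = 0, ±1 (not L=0↔0): L: 4 → 2, ΔL = -2 — fails.
ΔJ = 0, ±1 (not J=0↔0): J: 7/2 → 5/2, ΔJ = -1 — ok.

the ΔL = 0, ±1 rule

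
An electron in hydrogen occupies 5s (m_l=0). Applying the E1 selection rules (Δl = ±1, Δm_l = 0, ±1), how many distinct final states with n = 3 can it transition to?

3

E1 requires Δl = ±1, so l_f ∈ {-1, 1}; with 0 ≤ l_f ≤ n_f−1 = 2, the allowed l_f values are {1}.
For l_f = 1: m_f ∈ {m_i−1, m_i, m_i+1} ∩ [−1, 1] = {-1, 0, 1} → 3 states.
Total: 3.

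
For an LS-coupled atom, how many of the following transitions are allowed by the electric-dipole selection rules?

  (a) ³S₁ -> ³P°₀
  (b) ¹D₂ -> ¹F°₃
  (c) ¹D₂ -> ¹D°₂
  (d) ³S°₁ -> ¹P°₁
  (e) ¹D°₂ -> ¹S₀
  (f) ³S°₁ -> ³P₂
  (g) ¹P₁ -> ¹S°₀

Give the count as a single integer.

5

(a) allowed
(b) allowed
(c) allowed
(d) forbidden (parity, ΔS fail)
(e) forbidden (ΔL, ΔJ fail)
(f) allowed
(g) allowed
Total allowed: 5 of 7.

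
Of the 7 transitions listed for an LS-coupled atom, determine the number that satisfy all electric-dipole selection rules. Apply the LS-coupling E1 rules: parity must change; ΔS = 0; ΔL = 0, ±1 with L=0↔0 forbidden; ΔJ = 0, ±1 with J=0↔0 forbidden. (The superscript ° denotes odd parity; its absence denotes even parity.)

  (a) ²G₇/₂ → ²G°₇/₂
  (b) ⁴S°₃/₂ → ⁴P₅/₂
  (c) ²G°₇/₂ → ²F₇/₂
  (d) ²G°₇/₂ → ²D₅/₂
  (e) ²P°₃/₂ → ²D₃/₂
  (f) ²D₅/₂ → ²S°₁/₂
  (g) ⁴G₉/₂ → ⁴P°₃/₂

(a) allowed
(b) allowed
(c) allowed
(d) forbidden (ΔL fails)
(e) allowed
(f) forbidden (ΔL, ΔJ fail)
(g) forbidden (ΔL, ΔJ fail)
Total allowed: 4 of 7.

4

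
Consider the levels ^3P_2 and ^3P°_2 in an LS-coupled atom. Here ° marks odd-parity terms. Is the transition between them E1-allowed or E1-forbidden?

Reading off the term symbols: S 1→1, L 1→1, J 2→2, parity even→odd.
Parity must change: even → odd — passes.
ΔS = 0: S: 1 → 1 — passes.
ΔL = 0, ±1 (not L=0↔0): L: 1 → 1, ΔL = +0 — passes.
ΔJ = 0, ±1 (not J=0↔0): J: 2 → 2, ΔJ = +0 — passes.
All four E1 rules are satisfied.

allowed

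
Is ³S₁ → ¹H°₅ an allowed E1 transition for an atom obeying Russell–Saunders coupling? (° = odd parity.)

forbidden

Reading off the term symbols: S 1→0, L 0→5, J 1→5, parity even→odd.
ΔL = 0, ±1 (not L=0↔0): L: 0 → 5, ΔL = +5 — violated.
ΔS = 0: S: 1 → 0 — violated.
ΔJ = 0, ±1 (not J=0↔0): J: 1 → 5, ΔJ = +4 — violated.
Parity must change: even → odd — satisfied.
Rule(s) violated: ΔS, ΔL, ΔJ.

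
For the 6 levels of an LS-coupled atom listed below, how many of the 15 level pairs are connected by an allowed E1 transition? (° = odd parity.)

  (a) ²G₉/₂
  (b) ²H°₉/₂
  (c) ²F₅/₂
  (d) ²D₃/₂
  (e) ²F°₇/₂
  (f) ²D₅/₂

4

(a)–(b): allowed.
(a)–(c): forbidden (parity, ΔJ).
(a)–(d): forbidden (parity, ΔL, ΔJ).
(a)–(e): allowed.
(a)–(f): forbidden (parity, ΔL, ΔJ).
(b)–(c): forbidden (ΔL, ΔJ).
(b)–(d): forbidden (ΔL, ΔJ).
(b)–(e): forbidden (parity, ΔL).
(b)–(f): forbidden (ΔL, ΔJ).
(c)–(d): forbidden (parity).
(c)–(e): allowed.
(c)–(f): forbidden (parity).
(d)–(e): forbidden (ΔJ).
(d)–(f): forbidden (parity).
(e)–(f): allowed.
Allowed pairs: 4 of 15.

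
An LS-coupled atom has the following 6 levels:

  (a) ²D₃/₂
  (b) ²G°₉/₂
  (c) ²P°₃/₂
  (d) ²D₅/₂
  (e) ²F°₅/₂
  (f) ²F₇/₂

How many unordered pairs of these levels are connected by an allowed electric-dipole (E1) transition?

6

(a)–(b): forbidden (ΔL, ΔJ).
(a)–(c): allowed.
(a)–(d): forbidden (parity).
(a)–(e): allowed.
(a)–(f): forbidden (parity, ΔJ).
(b)–(c): forbidden (parity, ΔL, ΔJ).
(b)–(d): forbidden (ΔL, ΔJ).
(b)–(e): forbidden (parity, ΔJ).
(b)–(f): allowed.
(c)–(d): allowed.
(c)–(e): forbidden (parity, ΔL).
(c)–(f): forbidden (ΔL, ΔJ).
(d)–(e): allowed.
(d)–(f): forbidden (parity).
(e)–(f): allowed.
Allowed pairs: 6 of 15.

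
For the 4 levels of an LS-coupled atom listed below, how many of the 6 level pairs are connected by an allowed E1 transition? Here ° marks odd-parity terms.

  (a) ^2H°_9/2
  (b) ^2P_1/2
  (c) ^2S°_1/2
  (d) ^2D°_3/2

(a)–(b): forbidden (ΔL, ΔJ).
(a)–(c): forbidden (parity, ΔL, ΔJ).
(a)–(d): forbidden (parity, ΔL, ΔJ).
(b)–(c): allowed.
(b)–(d): allowed.
(c)–(d): forbidden (parity, ΔL).
Allowed pairs: 2 of 6.

2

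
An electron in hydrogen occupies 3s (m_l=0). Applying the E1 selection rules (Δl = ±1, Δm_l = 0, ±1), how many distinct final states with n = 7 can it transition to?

E1 requires Δl = ±1, so l_f ∈ {-1, 1}; with 0 ≤ l_f ≤ n_f−1 = 6, the allowed l_f values are {1}.
For l_f = 1: m_f ∈ {m_i−1, m_i, m_i+1} ∩ [−1, 1] = {-1, 0, 1} → 3 states.
Total: 3.

3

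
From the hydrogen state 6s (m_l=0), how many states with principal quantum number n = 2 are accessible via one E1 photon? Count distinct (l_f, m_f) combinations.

3

E1 requires Δl = ±1, so l_f ∈ {-1, 1}; with 0 ≤ l_f ≤ n_f−1 = 1, the allowed l_f values are {1}.
For l_f = 1: m_f ∈ {m_i−1, m_i, m_i+1} ∩ [−1, 1] = {-1, 0, 1} → 3 states.
Total: 3.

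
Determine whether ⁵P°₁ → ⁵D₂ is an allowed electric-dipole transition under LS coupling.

Parity must change: odd → even — ok.
ΔS = 0: S: 2 → 2 — ok.
ΔL = 0, ±1 (not L=0↔0): L: 1 → 2, ΔL = +1 — ok.
ΔJ = 0, ±1 (not J=0↔0): J: 1 → 2, ΔJ = +1 — ok.
All four E1 rules are satisfied.

allowed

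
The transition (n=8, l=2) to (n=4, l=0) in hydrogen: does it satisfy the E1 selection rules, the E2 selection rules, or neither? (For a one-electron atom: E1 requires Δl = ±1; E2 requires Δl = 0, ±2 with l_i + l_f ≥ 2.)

E2

Δl = 0 − 2 = -2; l_i + l_f = 2.
E1 (Δl = ±1): not satisfied.
E2 (Δl = 0,±2, l_i+l_f ≥ 2): satisfied.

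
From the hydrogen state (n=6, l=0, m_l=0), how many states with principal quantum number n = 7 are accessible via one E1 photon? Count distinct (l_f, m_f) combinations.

E1 requires Δl = ±1, so l_f ∈ {-1, 1}; with 0 ≤ l_f ≤ n_f−1 = 6, the allowed l_f values are {1}.
For l_f = 1: m_f ∈ {m_i−1, m_i, m_i+1} ∩ [−1, 1] = {-1, 0, 1} → 3 states.
Total: 3.

3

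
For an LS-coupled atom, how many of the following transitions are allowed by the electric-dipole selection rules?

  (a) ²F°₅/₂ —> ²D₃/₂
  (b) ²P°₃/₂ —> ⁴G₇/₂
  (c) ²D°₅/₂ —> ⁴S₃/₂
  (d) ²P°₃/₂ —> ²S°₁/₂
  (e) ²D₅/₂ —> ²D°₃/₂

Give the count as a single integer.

2

(a) allowed
(b) forbidden (ΔS, ΔL, ΔJ fail)
(c) forbidden (ΔS, ΔL fail)
(d) forbidden (parity fails)
(e) allowed
Total allowed: 2 of 5.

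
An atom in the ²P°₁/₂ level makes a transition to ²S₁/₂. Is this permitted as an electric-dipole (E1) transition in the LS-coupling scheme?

allowed

Reading off the term symbols: S 1/2→1/2, L 1→0, J 1/2→1/2, parity odd→even.
Parity must change: odd → even — ok.
ΔS = 0: S: 1/2 → 1/2 — ok.
ΔL = 0, ±1 (not L=0↔0): L: 1 → 0, ΔL = -1 — ok.
ΔJ = 0, ±1 (not J=0↔0): J: 1/2 → 1/2, ΔJ = +0 — ok.
All four E1 rules are satisfied.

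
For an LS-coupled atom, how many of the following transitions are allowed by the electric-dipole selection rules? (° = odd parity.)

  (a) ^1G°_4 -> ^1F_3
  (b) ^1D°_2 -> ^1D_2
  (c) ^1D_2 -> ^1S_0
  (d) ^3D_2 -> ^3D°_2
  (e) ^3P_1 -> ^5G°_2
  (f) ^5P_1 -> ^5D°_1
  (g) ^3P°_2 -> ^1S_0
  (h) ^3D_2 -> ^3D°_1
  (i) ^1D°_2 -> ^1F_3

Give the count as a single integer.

6

(a) allowed
(b) allowed
(c) forbidden (parity, ΔL, ΔJ fail)
(d) allowed
(e) forbidden (ΔS, ΔL fail)
(f) allowed
(g) forbidden (ΔS, ΔJ fail)
(h) allowed
(i) allowed
Total allowed: 6 of 9.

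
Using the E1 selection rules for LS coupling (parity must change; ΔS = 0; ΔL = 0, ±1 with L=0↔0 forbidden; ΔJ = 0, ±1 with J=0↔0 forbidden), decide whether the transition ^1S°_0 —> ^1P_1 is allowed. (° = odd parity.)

Parity must change: odd → even — passes.
ΔS = 0: S: 0 → 0 — passes.
ΔL = 0, ±1 (not L=0↔0): L: 0 → 1, ΔL = +1 — passes.
ΔJ = 0, ±1 (not J=0↔0): J: 0 → 1, ΔJ = +1 — passes.
All four E1 rules are satisfied.

allowed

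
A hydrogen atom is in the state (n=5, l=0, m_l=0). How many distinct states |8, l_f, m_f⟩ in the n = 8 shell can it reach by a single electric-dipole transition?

3

E1 requires Δl = ±1, so l_f ∈ {-1, 1}; with 0 ≤ l_f ≤ n_f−1 = 7, the allowed l_f values are {1}.
For l_f = 1: m_f ∈ {m_i−1, m_i, m_i+1} ∩ [−1, 1] = {-1, 0, 1} → 3 states.
Total: 3.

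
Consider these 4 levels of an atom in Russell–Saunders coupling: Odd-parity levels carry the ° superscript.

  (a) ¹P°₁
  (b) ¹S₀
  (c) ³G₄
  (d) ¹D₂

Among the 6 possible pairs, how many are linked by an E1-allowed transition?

(a)–(b): allowed.
(a)–(c): forbidden (ΔS, ΔL, ΔJ).
(a)–(d): allowed.
(b)–(c): forbidden (parity, ΔS, ΔL, ΔJ).
(b)–(d): forbidden (parity, ΔL, ΔJ).
(c)–(d): forbidden (parity, ΔS, ΔL, ΔJ).
Allowed pairs: 2 of 6.

2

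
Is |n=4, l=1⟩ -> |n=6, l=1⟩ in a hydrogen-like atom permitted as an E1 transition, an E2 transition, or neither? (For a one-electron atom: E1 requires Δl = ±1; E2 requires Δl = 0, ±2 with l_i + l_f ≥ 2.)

Δl = 1 − 1 = +0; l_i + l_f = 2.
E1 (Δl = ±1): not satisfied.
E2 (Δl = 0,±2, l_i+l_f ≥ 2): satisfied.

E2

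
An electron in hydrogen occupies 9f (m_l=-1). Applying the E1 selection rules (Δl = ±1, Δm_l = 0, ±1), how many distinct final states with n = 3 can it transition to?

E1 requires Δl = ±1, so l_f ∈ {2, 4}; with 0 ≤ l_f ≤ n_f−1 = 2, the allowed l_f values are {2}.
For l_f = 2: m_f ∈ {m_i−1, m_i, m_i+1} ∩ [−2, 2] = {-2, -1, 0} → 3 states.
Total: 3.

3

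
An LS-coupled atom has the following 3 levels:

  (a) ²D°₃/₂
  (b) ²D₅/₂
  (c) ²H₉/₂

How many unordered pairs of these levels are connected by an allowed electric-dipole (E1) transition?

1

(a)–(b): allowed.
(a)–(c): forbidden (ΔL, ΔJ).
(b)–(c): forbidden (parity, ΔL, ΔJ).
Allowed pairs: 1 of 3.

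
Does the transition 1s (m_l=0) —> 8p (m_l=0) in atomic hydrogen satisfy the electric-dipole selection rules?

allowed

Initial l = 0, final l = 1, so Δl = +1. E1 requires Δl = ±1: satisfied.
m_l: 0 → 0 (Δm_l = +0). |Δm_l| ≤ 1 satisfied.
All E1 selection rules are satisfied.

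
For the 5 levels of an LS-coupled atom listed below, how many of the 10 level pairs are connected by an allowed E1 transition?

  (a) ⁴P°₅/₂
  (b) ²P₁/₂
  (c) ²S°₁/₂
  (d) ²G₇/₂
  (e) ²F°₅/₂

(a)–(b): forbidden (ΔS, ΔJ).
(a)–(c): forbidden (parity, ΔS, ΔJ).
(a)–(d): forbidden (ΔS, ΔL).
(a)–(e): forbidden (parity, ΔS, ΔL).
(b)–(c): allowed.
(b)–(d): forbidden (parity, ΔL, ΔJ).
(b)–(e): forbidden (ΔL, ΔJ).
(c)–(d): forbidden (ΔL, ΔJ).
(c)–(e): forbidden (parity, ΔL, ΔJ).
(d)–(e): allowed.
Allowed pairs: 2 of 10.

2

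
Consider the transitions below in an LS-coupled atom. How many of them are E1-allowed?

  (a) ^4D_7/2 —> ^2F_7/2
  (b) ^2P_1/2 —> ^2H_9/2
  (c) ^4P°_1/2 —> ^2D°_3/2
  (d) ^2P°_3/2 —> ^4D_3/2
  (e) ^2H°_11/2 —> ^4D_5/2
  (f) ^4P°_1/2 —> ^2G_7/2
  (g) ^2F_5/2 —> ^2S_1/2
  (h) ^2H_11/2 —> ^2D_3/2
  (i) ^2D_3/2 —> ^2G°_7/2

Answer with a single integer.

0

(a) forbidden (parity, ΔS fail)
(b) forbidden (parity, ΔL, ΔJ fail)
(c) forbidden (parity, ΔS fail)
(d) forbidden (ΔS fails)
(e) forbidden (ΔS, ΔL, ΔJ fail)
(f) forbidden (ΔS, ΔL, ΔJ fail)
(g) forbidden (parity, ΔL, ΔJ fail)
(h) forbidden (parity, ΔL, ΔJ fail)
(i) forbidden (ΔL, ΔJ fail)
Total allowed: 0 of 9.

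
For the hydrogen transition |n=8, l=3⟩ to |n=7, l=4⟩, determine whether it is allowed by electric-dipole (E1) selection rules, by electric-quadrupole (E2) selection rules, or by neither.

E1

Δl = 4 − 3 = +1; l_i + l_f = 7.
E1 (Δl = ±1): satisfied.
E2 (Δl = 0,±2, l_i+l_f ≥ 2): not satisfied.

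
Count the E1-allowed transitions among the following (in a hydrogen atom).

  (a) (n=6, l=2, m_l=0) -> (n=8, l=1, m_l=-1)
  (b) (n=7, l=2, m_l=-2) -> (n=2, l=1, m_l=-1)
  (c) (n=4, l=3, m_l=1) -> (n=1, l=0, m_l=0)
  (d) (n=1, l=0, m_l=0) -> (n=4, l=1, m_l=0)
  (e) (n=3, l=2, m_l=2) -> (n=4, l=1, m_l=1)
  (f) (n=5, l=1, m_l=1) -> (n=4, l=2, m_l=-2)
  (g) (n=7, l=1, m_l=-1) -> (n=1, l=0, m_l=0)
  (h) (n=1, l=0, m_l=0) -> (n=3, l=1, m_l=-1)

6

(a) allowed
(b) allowed
(c) forbidden — Δl = -3 (E1 requires Δl = ±1)
(d) allowed
(e) allowed
(f) forbidden — Δm_l = -3 (E1 requires Δm_l = 0, ±1)
(g) allowed
(h) allowed
Total allowed: 6 of 8.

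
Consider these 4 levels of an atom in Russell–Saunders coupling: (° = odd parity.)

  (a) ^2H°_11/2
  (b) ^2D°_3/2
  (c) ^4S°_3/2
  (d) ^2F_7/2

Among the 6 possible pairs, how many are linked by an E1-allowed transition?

0

(a)–(b): forbidden (parity, ΔL, ΔJ).
(a)–(c): forbidden (parity, ΔS, ΔL, ΔJ).
(a)–(d): forbidden (ΔL, ΔJ).
(b)–(c): forbidden (parity, ΔS, ΔL).
(b)–(d): forbidden (ΔJ).
(c)–(d): forbidden (ΔS, ΔL, ΔJ).
Allowed pairs: 0 of 6.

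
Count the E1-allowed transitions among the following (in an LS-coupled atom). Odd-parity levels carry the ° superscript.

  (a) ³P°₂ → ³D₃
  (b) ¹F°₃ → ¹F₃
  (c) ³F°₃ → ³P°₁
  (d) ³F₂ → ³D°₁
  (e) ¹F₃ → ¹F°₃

(a) allowed
(b) allowed
(c) forbidden (parity, ΔL, ΔJ fail)
(d) allowed
(e) allowed
Total allowed: 4 of 5.

4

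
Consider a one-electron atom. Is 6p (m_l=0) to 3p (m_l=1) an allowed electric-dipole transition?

l: 1 → 1 (Δl = +0). Δl = ±1 ✗.
m_l: 0 → 1 (Δm_l = +1). |Δm_l| ≤ 1 ✓.
The transition is electric-dipole forbidden.

forbidden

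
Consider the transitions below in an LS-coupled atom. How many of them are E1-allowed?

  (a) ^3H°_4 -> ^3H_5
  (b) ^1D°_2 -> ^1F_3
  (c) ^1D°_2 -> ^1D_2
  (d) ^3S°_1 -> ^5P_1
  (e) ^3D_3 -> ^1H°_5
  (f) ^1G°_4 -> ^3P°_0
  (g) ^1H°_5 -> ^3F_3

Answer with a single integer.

(a) allowed
(b) allowed
(c) allowed
(d) forbidden (ΔS fails)
(e) forbidden (ΔS, ΔL, ΔJ fail)
(f) forbidden (parity, ΔS, ΔL, ΔJ fail)
(g) forbidden (ΔS, ΔL, ΔJ fail)
Total allowed: 3 of 7.

3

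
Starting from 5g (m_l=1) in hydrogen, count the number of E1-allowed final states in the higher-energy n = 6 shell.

E1 requires Δl = ±1, so l_f ∈ {3, 5}; with 0 ≤ l_f ≤ n_f−1 = 5, the allowed l_f values are {3, 5}.
For l_f = 3: m_f ∈ {m_i−1, m_i, m_i+1} ∩ [−3, 3] = {0, 1, 2} → 3 states.
For l_f = 5: m_f ∈ {m_i−1, m_i, m_i+1} ∩ [−5, 5] = {0, 1, 2} → 3 states.
Total: 6.

6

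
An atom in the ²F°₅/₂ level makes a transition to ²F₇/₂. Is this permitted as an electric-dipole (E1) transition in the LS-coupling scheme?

Initial level: S=1/2, L=3, J=5/2, parity odd. Final level: S=1/2, L=3, J=7/2, parity even.
Parity must change: odd → even — passes.
ΔS = 0: S: 1/2 → 1/2 — passes.
ΔL = 0, ±1 (not L=0↔0): L: 3 → 3, ΔL = +0 — passes.
ΔJ = 0, ±1 (not J=0↔0): J: 5/2 → 7/2, ΔJ = +1 — passes.
All four E1 rules are satisfied.

allowed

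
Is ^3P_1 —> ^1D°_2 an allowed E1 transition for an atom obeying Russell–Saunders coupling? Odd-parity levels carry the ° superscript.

ΔS = 0: S: 1 → 0 — ✗.
ΔJ = 0, ±1 (not J=0↔0): J: 1 → 2, ΔJ = +1 — ✓.
ΔL = 0, ±1 (not L=0↔0): L: 1 → 2, ΔL = +1 — ✓.
Parity must change: even → odd — ✓.
Rule(s) violated: ΔS.

forbidden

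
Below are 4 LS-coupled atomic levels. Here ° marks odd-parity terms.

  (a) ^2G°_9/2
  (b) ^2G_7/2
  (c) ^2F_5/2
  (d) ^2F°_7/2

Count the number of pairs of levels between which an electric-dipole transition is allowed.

(a)–(b): allowed.
(a)–(c): forbidden (ΔJ).
(a)–(d): forbidden (parity).
(b)–(c): forbidden (parity).
(b)–(d): allowed.
(c)–(d): allowed.
Allowed pairs: 3 of 6.

3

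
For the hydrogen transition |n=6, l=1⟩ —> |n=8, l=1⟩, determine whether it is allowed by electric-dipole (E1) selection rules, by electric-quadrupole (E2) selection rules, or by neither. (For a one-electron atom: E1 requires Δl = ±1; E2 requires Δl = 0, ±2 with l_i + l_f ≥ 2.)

E2

Δl = 1 − 1 = +0; l_i + l_f = 2.
E1 (Δl = ±1): not satisfied.
E2 (Δl = 0,±2, l_i+l_f ≥ 2): satisfied.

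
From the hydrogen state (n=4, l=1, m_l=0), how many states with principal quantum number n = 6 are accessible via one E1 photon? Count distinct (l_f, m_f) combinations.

4

E1 requires Δl = ±1, so l_f ∈ {0, 2}; with 0 ≤ l_f ≤ n_f−1 = 5, the allowed l_f values are {0, 2}.
For l_f = 0: m_f ∈ {m_i−1, m_i, m_i+1} ∩ [−0, 0] = {0} → 1 state.
For l_f = 2: m_f ∈ {m_i−1, m_i, m_i+1} ∩ [−2, 2] = {-1, 0, 1} → 3 states.
Total: 4.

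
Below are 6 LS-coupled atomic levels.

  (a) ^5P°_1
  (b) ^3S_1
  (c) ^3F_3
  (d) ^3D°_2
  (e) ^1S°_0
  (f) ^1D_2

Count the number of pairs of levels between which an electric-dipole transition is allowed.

1

(a)–(b): forbidden (ΔS).
(a)–(c): forbidden (ΔS, ΔL, ΔJ).
(a)–(d): forbidden (parity, ΔS).
(a)–(e): forbidden (parity, ΔS).
(a)–(f): forbidden (ΔS).
(b)–(c): forbidden (parity, ΔL, ΔJ).
(b)–(d): forbidden (ΔL).
(b)–(e): forbidden (ΔS, ΔL).
(b)–(f): forbidden (parity, ΔS, ΔL).
(c)–(d): allowed.
(c)–(e): forbidden (ΔS, ΔL, ΔJ).
(c)–(f): forbidden (parity, ΔS).
(d)–(e): forbidden (parity, ΔS, ΔL, ΔJ).
(d)–(f): forbidden (ΔS).
(e)–(f): forbidden (ΔL, ΔJ).
Allowed pairs: 1 of 15.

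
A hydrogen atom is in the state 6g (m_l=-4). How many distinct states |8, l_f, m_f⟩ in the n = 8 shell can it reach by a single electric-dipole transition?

4

E1 requires Δl = ±1, so l_f ∈ {3, 5}; with 0 ≤ l_f ≤ n_f−1 = 7, the allowed l_f values are {3, 5}.
For l_f = 3: m_f ∈ {m_i−1, m_i, m_i+1} ∩ [−3, 3] = {-3} → 1 state.
For l_f = 5: m_f ∈ {m_i−1, m_i, m_i+1} ∩ [−5, 5] = {-5, -4, -3} → 3 states.
Total: 4.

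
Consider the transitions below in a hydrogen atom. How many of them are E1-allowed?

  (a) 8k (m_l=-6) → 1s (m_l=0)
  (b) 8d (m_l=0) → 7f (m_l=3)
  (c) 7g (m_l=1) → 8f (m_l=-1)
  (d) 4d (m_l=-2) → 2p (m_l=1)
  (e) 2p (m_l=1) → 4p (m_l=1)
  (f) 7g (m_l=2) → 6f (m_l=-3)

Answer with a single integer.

(a) forbidden — Δl = -7 (E1 requires Δl = ±1); Δm_l = +6 (E1 requires Δm_l = 0, ±1)
(b) forbidden — Δm_l = +3 (E1 requires Δm_l = 0, ±1)
(c) forbidden — Δm_l = -2 (E1 requires Δm_l = 0, ±1)
(d) forbidden — Δm_l = +3 (E1 requires Δm_l = 0, ±1)
(e) forbidden — Δl = +0 (E1 requires Δl = ±1)
(f) forbidden — Δm_l = -5 (E1 requires Δm_l = 0, ±1)
Total allowed: 0 of 6.

0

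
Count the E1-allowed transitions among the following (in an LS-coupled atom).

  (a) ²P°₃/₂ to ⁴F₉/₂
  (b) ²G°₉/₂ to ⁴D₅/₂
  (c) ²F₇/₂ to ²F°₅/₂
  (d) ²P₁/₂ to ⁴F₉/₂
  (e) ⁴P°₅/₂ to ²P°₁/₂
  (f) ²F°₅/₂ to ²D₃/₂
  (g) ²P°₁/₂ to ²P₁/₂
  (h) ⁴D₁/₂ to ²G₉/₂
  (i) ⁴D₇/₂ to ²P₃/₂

3

(a) forbidden (ΔS, ΔL, ΔJ fail)
(b) forbidden (ΔS, ΔL, ΔJ fail)
(c) allowed
(d) forbidden (parity, ΔS, ΔL, ΔJ fail)
(e) forbidden (parity, ΔS, ΔJ fail)
(f) allowed
(g) allowed
(h) forbidden (parity, ΔS, ΔL, ΔJ fail)
(i) forbidden (parity, ΔS, ΔJ fail)
Total allowed: 3 of 9.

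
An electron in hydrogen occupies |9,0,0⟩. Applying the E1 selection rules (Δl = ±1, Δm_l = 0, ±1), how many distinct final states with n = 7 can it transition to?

3

E1 requires Δl = ±1, so l_f ∈ {-1, 1}; with 0 ≤ l_f ≤ n_f−1 = 6, the allowed l_f values are {1}.
For l_f = 1: m_f ∈ {m_i−1, m_i, m_i+1} ∩ [−1, 1] = {-1, 0, 1} → 3 states.
Total: 3.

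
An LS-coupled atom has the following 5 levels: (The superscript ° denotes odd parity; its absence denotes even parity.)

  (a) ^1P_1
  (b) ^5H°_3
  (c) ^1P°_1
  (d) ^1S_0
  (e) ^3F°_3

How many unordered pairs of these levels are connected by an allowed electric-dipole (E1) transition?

2

(a)–(b): forbidden (ΔS, ΔL, ΔJ).
(a)–(c): allowed.
(a)–(d): forbidden (parity).
(a)–(e): forbidden (ΔS, ΔL, ΔJ).
(b)–(c): forbidden (parity, ΔS, ΔL, ΔJ).
(b)–(d): forbidden (ΔS, ΔL, ΔJ).
(b)–(e): forbidden (parity, ΔS, ΔL).
(c)–(d): allowed.
(c)–(e): forbidden (parity, ΔS, ΔL, ΔJ).
(d)–(e): forbidden (ΔS, ΔL, ΔJ).
Allowed pairs: 2 of 10.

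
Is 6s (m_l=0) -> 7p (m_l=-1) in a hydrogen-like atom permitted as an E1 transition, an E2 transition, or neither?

Δl = 1 − 0 = +1; l_i + l_f = 1.
Δm_l = -1.
E1 (Δl = ±1, |Δm_l| ≤ 1): satisfied.
E2 (Δl = 0,±2, l_i+l_f ≥ 2, |Δm_l| ≤ 2): not satisfied.

E1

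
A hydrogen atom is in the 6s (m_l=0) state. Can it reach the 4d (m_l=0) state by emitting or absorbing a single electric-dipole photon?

forbidden

Initial l = 0, final l = 2, so Δl = +2. E1 requires Δl = ±1: fails.
Δm_l = 0 − (0) = +0. E1 requires Δm_l = 0, ±1: passes.
The transition is electric-dipole forbidden.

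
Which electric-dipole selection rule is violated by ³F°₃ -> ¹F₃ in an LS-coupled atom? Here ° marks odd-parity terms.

ΔJ = 0, ±1 (not J=0↔0): J: 3 → 3, ΔJ = +0 — satisfied.
ΔL = 0, ±1 (not L=0↔0): L: 3 → 3, ΔL = +0 — satisfied.
ΔS = 0: S: 1 → 0 — violated.
Parity must change: odd → even — satisfied.

the ΔS = 0 rule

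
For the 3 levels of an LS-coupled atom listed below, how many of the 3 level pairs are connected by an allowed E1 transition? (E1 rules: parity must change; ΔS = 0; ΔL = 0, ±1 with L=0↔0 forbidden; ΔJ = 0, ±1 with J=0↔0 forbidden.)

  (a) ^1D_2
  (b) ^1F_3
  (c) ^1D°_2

2

(a)–(b): forbidden (parity).
(a)–(c): allowed.
(b)–(c): allowed.
Allowed pairs: 2 of 3.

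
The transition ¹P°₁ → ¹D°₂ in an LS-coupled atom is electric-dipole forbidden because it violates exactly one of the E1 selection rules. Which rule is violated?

parity

Initial level: S=0, L=1, J=1, parity odd. Final level: S=0, L=2, J=2, parity odd.
Parity must change: odd → odd — fails.
ΔS = 0: S: 0 → 0 — passes.
ΔL = 0, ±1 (not L=0↔0): L: 1 → 2, ΔL = +1 — passes.
ΔJ = 0, ±1 (not J=0↔0): J: 1 → 2, ΔJ = +1 — passes.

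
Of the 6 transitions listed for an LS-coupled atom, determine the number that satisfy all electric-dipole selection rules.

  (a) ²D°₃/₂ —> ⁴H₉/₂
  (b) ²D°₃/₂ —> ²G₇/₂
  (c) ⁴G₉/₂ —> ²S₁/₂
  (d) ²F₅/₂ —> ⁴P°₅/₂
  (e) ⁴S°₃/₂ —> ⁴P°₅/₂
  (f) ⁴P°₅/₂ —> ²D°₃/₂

0

(a) forbidden (ΔS, ΔL, ΔJ fail)
(b) forbidden (ΔL, ΔJ fail)
(c) forbidden (parity, ΔS, ΔL, ΔJ fail)
(d) forbidden (ΔS, ΔL fail)
(e) forbidden (parity fails)
(f) forbidden (parity, ΔS fail)
Total allowed: 0 of 6.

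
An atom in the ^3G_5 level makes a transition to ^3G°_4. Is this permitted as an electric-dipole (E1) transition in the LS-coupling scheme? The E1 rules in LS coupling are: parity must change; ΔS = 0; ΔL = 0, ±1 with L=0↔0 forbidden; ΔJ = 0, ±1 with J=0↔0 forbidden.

allowed

Parity must change: even → odd — passes.
ΔS = 0: S: 1 → 1 — passes.
ΔL = 0, ±1 (not L=0↔0): L: 4 → 4, ΔL = +0 — passes.
ΔJ = 0, ±1 (not J=0↔0): J: 5 → 4, ΔJ = -1 — passes.
All four E1 rules are satisfied.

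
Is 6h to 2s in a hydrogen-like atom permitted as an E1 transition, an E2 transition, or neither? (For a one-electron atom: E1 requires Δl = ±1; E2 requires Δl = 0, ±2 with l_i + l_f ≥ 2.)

Δl = 0 − 5 = -5; l_i + l_f = 5.
E1 (Δl = ±1): not satisfied.
E2 (Δl = 0,±2, l_i+l_f ≥ 2): not satisfied.

neither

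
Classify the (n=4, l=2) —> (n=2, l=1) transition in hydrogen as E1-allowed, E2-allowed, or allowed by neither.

Δl = 1 − 2 = -1; l_i + l_f = 3.
E1 (Δl = ±1): satisfied.
E2 (Δl = 0,±2, l_i+l_f ≥ 2): not satisfied.

E1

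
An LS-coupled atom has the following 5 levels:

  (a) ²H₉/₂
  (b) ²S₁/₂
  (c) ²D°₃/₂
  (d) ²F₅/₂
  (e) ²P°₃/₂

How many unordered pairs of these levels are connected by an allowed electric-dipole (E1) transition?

(a)–(b): forbidden (parity, ΔL, ΔJ).
(a)–(c): forbidden (ΔL, ΔJ).
(a)–(d): forbidden (parity, ΔL, ΔJ).
(a)–(e): forbidden (ΔL, ΔJ).
(b)–(c): forbidden (ΔL).
(b)–(d): forbidden (parity, ΔL, ΔJ).
(b)–(e): allowed.
(c)–(d): allowed.
(c)–(e): forbidden (parity).
(d)–(e): forbidden (ΔL).
Allowed pairs: 2 of 10.

2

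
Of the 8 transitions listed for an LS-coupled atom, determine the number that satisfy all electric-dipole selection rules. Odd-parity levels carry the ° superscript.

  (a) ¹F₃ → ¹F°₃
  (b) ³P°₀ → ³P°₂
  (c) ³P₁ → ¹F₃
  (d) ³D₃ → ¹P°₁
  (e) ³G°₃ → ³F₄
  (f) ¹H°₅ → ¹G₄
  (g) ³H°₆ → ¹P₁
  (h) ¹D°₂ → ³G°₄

3

(a) allowed
(b) forbidden (parity, ΔJ fail)
(c) forbidden (parity, ΔS, ΔL, ΔJ fail)
(d) forbidden (ΔS, ΔJ fail)
(e) allowed
(f) allowed
(g) forbidden (ΔS, ΔL, ΔJ fail)
(h) forbidden (parity, ΔS, ΔL, ΔJ fail)
Total allowed: 3 of 8.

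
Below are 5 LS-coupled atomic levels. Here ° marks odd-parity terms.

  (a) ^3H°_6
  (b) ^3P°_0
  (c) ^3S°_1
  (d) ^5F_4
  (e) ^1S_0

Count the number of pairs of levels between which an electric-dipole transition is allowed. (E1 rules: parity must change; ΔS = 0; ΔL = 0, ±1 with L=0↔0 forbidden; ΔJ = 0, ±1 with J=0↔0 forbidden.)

0

(a)–(b): forbidden (parity, ΔL, ΔJ).
(a)–(c): forbidden (parity, ΔL, ΔJ).
(a)–(d): forbidden (ΔS, ΔL, ΔJ).
(a)–(e): forbidden (ΔS, ΔL, ΔJ).
(b)–(c): forbidden (parity).
(b)–(d): forbidden (ΔS, ΔL, ΔJ).
(b)–(e): forbidden (ΔS, ΔJ).
(c)–(d): forbidden (ΔS, ΔL, ΔJ).
(c)–(e): forbidden (ΔS, ΔL).
(d)–(e): forbidden (parity, ΔS, ΔL, ΔJ).
Allowed pairs: 0 of 10.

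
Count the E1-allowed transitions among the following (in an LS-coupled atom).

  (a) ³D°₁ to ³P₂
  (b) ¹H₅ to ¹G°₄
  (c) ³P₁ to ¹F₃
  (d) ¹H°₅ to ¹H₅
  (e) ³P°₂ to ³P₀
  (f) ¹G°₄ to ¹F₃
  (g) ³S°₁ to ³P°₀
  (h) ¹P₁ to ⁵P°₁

(a) allowed
(b) allowed
(c) forbidden (parity, ΔS, ΔL, ΔJ fail)
(d) allowed
(e) forbidden (ΔJ fails)
(f) allowed
(g) forbidden (parity fails)
(h) forbidden (ΔS fails)
Total allowed: 4 of 8.

4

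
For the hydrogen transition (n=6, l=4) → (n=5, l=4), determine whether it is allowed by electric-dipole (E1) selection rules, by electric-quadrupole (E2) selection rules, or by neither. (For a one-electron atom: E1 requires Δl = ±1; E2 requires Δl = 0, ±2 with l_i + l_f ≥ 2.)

E2

Δl = 4 − 4 = +0; l_i + l_f = 8.
E1 (Δl = ±1): not satisfied.
E2 (Δl = 0,±2, l_i+l_f ≥ 2): satisfied.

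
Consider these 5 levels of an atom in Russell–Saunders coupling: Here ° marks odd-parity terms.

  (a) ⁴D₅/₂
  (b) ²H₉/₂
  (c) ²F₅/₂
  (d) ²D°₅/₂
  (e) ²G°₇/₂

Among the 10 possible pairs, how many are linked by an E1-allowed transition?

3

(a)–(b): forbidden (parity, ΔS, ΔL, ΔJ).
(a)–(c): forbidden (parity, ΔS).
(a)–(d): forbidden (ΔS).
(a)–(e): forbidden (ΔS, ΔL).
(b)–(c): forbidden (parity, ΔL, ΔJ).
(b)–(d): forbidden (ΔL, ΔJ).
(b)–(e): allowed.
(c)–(d): allowed.
(c)–(e): allowed.
(d)–(e): forbidden (parity, ΔL).
Allowed pairs: 3 of 10.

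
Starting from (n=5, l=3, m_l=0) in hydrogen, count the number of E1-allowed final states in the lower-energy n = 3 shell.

3

E1 requires Δl = ±1, so l_f ∈ {2, 4}; with 0 ≤ l_f ≤ n_f−1 = 2, the allowed l_f values are {2}.
For l_f = 2: m_f ∈ {m_i−1, m_i, m_i+1} ∩ [−2, 2] = {-1, 0, 1} → 3 states.
Total: 3.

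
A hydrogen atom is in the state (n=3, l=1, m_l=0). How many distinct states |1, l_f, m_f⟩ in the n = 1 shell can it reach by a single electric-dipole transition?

1

E1 requires Δl = ±1, so l_f ∈ {0, 2}; with 0 ≤ l_f ≤ n_f−1 = 0, the allowed l_f values are {0}.
For l_f = 0: m_f ∈ {m_i−1, m_i, m_i+1} ∩ [−0, 0] = {0} → 1 state.
Total: 1.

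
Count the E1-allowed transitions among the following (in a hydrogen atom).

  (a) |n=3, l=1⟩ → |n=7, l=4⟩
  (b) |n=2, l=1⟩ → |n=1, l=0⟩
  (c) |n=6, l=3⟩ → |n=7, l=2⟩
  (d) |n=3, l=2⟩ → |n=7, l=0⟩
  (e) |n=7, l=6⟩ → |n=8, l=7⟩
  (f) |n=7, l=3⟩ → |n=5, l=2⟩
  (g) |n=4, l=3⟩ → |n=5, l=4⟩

(a) forbidden — Δl = +3 (E1 requires Δl = ±1)
(b) allowed
(c) allowed
(d) forbidden — Δl = -2 (E1 requires Δl = ±1)
(e) allowed
(f) allowed
(g) allowed
Total allowed: 5 of 7.

5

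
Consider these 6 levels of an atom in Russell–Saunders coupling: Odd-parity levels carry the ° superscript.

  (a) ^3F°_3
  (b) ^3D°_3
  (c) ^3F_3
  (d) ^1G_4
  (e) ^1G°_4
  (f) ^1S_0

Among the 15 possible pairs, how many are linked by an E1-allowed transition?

3

(a)–(b): forbidden (parity).
(a)–(c): allowed.
(a)–(d): forbidden (ΔS).
(a)–(e): forbidden (parity, ΔS).
(a)–(f): forbidden (ΔS, ΔL, ΔJ).
(b)–(c): allowed.
(b)–(d): forbidden (ΔS, ΔL).
(b)–(e): forbidden (parity, ΔS, ΔL).
(b)–(f): forbidden (ΔS, ΔL, ΔJ).
(c)–(d): forbidden (parity, ΔS).
(c)–(e): forbidden (ΔS).
(c)–(f): forbidden (parity, ΔS, ΔL, ΔJ).
(d)–(e): allowed.
(d)–(f): forbidden (parity, ΔL, ΔJ).
(e)–(f): forbidden (ΔL, ΔJ).
Allowed pairs: 3 of 15.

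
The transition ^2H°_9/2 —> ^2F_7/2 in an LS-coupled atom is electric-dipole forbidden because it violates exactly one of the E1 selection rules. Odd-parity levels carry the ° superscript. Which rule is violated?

ΔL = 0, ±1 (not L=0↔0): L: 5 → 3, ΔL = -2 — fails.
ΔJ = 0, ±1 (not J=0↔0): J: 9/2 → 7/2, ΔJ = -1 — ok.
Parity must change: odd → even — ok.
ΔS = 0: S: 1/2 → 1/2 — ok.

the ΔL = 0, ±1 rule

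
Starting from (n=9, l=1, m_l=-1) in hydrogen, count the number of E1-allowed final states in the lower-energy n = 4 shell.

E1 requires Δl = ±1, so l_f ∈ {0, 2}; with 0 ≤ l_f ≤ n_f−1 = 3, the allowed l_f values are {0, 2}.
For l_f = 0: m_f ∈ {m_i−1, m_i, m_i+1} ∩ [−0, 0] = {0} → 1 state.
For l_f = 2: m_f ∈ {m_i−1, m_i, m_i+1} ∩ [−2, 2] = {-2, -1, 0} → 3 states.
Total: 4.

4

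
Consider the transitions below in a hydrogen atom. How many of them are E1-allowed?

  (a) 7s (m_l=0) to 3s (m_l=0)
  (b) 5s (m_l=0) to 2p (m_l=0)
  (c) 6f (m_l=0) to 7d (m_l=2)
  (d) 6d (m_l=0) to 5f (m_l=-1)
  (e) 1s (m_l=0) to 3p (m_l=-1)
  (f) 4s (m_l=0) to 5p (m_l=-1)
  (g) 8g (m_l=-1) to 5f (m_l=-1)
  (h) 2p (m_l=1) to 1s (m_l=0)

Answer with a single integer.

(a) forbidden — Δl = +0 (E1 requires Δl = ±1)
(b) allowed
(c) forbidden — Δm_l = +2 (E1 requires Δm_l = 0, ±1)
(d) allowed
(e) allowed
(f) allowed
(g) allowed
(h) allowed
Total allowed: 6 of 8.

6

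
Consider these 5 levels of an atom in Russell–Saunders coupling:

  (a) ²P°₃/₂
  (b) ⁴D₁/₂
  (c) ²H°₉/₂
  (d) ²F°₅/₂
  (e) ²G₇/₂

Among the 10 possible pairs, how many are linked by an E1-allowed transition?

2

(a)–(b): forbidden (ΔS).
(a)–(c): forbidden (parity, ΔL, ΔJ).
(a)–(d): forbidden (parity, ΔL).
(a)–(e): forbidden (ΔL, ΔJ).
(b)–(c): forbidden (ΔS, ΔL, ΔJ).
(b)–(d): forbidden (ΔS, ΔJ).
(b)–(e): forbidden (parity, ΔS, ΔL, ΔJ).
(c)–(d): forbidden (parity, ΔL, ΔJ).
(c)–(e): allowed.
(d)–(e): allowed.
Allowed pairs: 2 of 10.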